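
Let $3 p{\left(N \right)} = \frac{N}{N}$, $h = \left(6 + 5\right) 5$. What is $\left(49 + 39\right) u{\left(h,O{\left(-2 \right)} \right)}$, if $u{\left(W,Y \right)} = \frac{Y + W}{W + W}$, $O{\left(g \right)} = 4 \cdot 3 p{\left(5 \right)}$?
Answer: $\frac{236}{5} \approx 47.2$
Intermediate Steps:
$h = 55$ ($h = 11 \cdot 5 = 55$)
$p{\left(N \right)} = \frac{1}{3}$ ($p{\left(N \right)} = \frac{N \frac{1}{N}}{3} = \frac{1}{3} \cdot 1 = \frac{1}{3}$)
$O{\left(g \right)} = 4$ ($O{\left(g \right)} = 4 \cdot 3 \cdot \frac{1}{3} = 12 \cdot \frac{1}{3} = 4$)
$u{\left(W,Y \right)} = \frac{W + Y}{2 W}$
$\left(49 + 39\right) u{\left(h,O{\left(-2 \right)} \right)} = \left(49 + 39\right) \frac{55 + 4}{2 \cdot 55} = 88 \cdot \frac{1}{2} \cdot \frac{1}{55} \cdot 59 = 88 \cdot \frac{59}{110} = \frac{236}{5}$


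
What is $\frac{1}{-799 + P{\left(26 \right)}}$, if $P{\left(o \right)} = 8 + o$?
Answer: $- \frac{1}{765} \approx -0.0013072$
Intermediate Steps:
$\frac{1}{-799 + P{\left(26 \right)}} = \frac{1}{-799 + \left(8 + 26\right)} = \frac{1}{-799 + 34} = \frac{1}{-765} = - \frac{1}{765}$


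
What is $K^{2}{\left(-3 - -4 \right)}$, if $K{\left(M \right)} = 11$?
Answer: $121$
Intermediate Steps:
$K^{2}{\left(-3 - -4 \right)} = 11^{2} = 121$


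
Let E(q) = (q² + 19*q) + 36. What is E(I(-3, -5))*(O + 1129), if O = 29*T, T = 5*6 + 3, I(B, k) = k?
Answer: -70924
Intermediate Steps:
T = 33 (T = 30 + 3 = 33)
E(q) = 36 + q² + 19*q
O = 957 (O = 29*33 = 957)
E(I(-3, -5))*(O + 1129) = (36 + (-5)² + 19*(-5))*(957 + 1129) = (36 + 25 - 95)*2086 = -34*2086 = -70924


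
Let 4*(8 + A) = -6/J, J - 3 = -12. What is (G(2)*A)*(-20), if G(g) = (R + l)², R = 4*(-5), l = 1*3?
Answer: 135830/3 ≈ 45277.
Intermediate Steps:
J = -9 (J = 3 - 12 = -9)
l = 3
A = -47/6 (A = -8 + (-6/(-9))/4 = -8 + (-6*(-⅑))/4 = -8 + (¼)*(⅔) = -8 + ⅙ = -47/6 ≈ -7.8333)
R = -20
G(g) = 289 (G(g) = (-20 + 3)² = (-17)² = 289)
(G(2)*A)*(-20) = (289*(-47/6))*(-20) = -13583/6*(-20) = 135830/3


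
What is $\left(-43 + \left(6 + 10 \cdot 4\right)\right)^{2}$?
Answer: $9$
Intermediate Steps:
$\left(-43 + \left(6 + 10 \cdot 4\right)\right)^{2} = \left(-43 + \left(6 + 40\right)\right)^{2} = \left(-43 + 46\right)^{2} = 3^{2} = 9$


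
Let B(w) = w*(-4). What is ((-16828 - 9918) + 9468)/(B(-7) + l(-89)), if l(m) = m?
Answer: 17278/61 ≈ 283.25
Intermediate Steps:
B(w) = -4*w
((-16828 - 9918) + 9468)/(B(-7) + l(-89)) = ((-16828 - 9918) + 9468)/(-4*(-7) - 89) = (-26746 + 9468)/(28 - 89) = -17278/(-61) = -17278*(-1/61) = 17278/61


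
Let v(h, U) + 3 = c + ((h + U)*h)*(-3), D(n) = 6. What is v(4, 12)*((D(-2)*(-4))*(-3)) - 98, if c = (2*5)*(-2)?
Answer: -15578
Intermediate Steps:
c = -20 (c = 10*(-2) = -20)
v(h, U) = -23 - 3*h*(U + h) (v(h, U) = -3 + (-20 + ((h + U)*h)*(-3)) = -3 + (-20 + ((U + h)*h)*(-3)) = -3 + (-20 + (h*(U + h))*(-3)) = -3 + (-20 - 3*h*(U + h)) = -23 - 3*h*(U + h))
v(4, 12)*((D(-2)*(-4))*(-3)) - 98 = (-23 - 3*4**2 - 3*12*4)*((6*(-4))*(-3)) - 98 = (-23 - 3*16 - 144)*(-24*(-3)) - 98 = (-23 - 48 - 144)*72 - 98 = -215*72 - 98 = -15480 - 98 = -15578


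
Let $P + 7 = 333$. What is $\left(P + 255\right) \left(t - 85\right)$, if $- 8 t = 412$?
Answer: $- \frac{158613}{2} \approx -79307.0$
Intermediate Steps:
$P = 326$ ($P = -7 + 333 = 326$)
$t = - \frac{103}{2}$ ($t = \left(- \frac{1}{8}\right) 412 = - \frac{103}{2} \approx -51.5$)
$\left(P + 255\right) \left(t - 85\right) = \left(326 + 255\right) \left(- \frac{103}{2} - 85\right) = 581 \left(- \frac{273}{2}\right) = - \frac{158613}{2}$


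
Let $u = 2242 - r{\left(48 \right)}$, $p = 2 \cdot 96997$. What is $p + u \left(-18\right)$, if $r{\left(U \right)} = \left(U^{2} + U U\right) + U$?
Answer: $237446$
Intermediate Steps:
$p = 193994$
$r{\left(U \right)} = U + 2 U^{2}$ ($r{\left(U \right)} = \left(U^{2} + U^{2}\right) + U = 2 U^{2} + U = U + 2 U^{2}$)
$u = -2414$ ($u = 2242 - 48 \left(1 + 2 \cdot 48\right) = 2242 - 48 \left(1 + 96\right) = 2242 - 48 \cdot 97 = 2242 - 4656 = -2414$)
$p + u \left(-18\right) = 193994 - -43452 = 193994 + 43452 = 237446$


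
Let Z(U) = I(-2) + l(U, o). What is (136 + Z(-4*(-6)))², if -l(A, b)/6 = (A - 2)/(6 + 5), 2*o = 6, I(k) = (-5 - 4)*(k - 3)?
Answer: 28561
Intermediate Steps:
I(k) = 27 - 9*k (I(k) = -9*(-3 + k) = 27 - 9*k)
o = 3 (o = (½)*6 = 3)
l(A, b) = 12/11 - 6*A/11 (l(A, b) = -6*(A - 2)/(6 + 5) = -6*(-2 + A)/11 = -6*(-2/11 + A/11) = 12/11 - 6*A/11)
Z(U) = 507/11 - 6*U/11 (Z(U) = (27 - 9*(-2)) + (12/11 - 6*U/11) = (27 + 18) + (12/11 - 6*U/11) = 45 + (12/11 - 6*U/11) = 507/11 - 6*U/11)
(136 + Z(-4*(-6)))² = (136 + (507/11 - (-24)*(-6)/11))² = (136 + (507/11 - 6/11*24))² = (136 + (507/11 - 144/11))² = (136 + 33)² = 169² = 28561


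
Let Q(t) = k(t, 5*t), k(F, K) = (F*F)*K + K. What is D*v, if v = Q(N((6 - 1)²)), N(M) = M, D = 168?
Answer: 13146000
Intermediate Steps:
k(F, K) = K + K*F² (k(F, K) = F²*K + K = K*F² + K = K + K*F²)
Q(t) = 5*t*(1 + t²) (Q(t) = (5*t)*(1 + t²) = 5*t*(1 + t²))
v = 78250 (v = 5*(6 - 1)²*(1 + ((6 - 1)²)²) = 5*5²*(1 + (5²)²) = 5*25*(1 + 25²) = 5*25*(1 + 625) = 5*25*626 = 78250)
D*v = 168*78250 = 13146000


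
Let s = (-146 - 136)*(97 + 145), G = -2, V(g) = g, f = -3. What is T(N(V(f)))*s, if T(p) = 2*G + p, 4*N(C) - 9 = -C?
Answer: 68244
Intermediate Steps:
N(C) = 9/4 - C/4 (N(C) = 9/4 + (-C)/4 = 9/4 - C/4)
T(p) = -4 + p (T(p) = 2*(-2) + p = -4 + p)
s = -68244 (s = -282*242 = -68244)
T(N(V(f)))*s = (-4 + (9/4 - ¼*(-3)))*(-68244) = (-4 + (9/4 + ¾))*(-68244) = (-4 + 3)*(-68244) = -1*(-68244) = 68244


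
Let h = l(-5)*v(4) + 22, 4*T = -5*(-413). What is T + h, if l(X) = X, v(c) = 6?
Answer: 2033/4 ≈ 508.25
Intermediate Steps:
T = 2065/4 (T = (-5*(-413))/4 = (¼)*2065 = 2065/4 ≈ 516.25)
h = -8 (h = -5*6 + 22 = -30 + 22 = -8)
T + h = 2065/4 - 8 = 2033/4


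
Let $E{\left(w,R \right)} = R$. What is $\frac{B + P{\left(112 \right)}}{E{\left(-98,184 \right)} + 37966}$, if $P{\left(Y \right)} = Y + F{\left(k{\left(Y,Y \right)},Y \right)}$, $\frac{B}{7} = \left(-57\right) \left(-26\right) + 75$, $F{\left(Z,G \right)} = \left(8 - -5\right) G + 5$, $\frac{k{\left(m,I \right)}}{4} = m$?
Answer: $\frac{6236}{19075} \approx 0.32692$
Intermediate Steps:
$k{\left(m,I \right)} = 4 m$
$F{\left(Z,G \right)} = 5 + 13 G$ ($F{\left(Z,G \right)} = \left(8 + 5\right) G + 5 = 13 G + 5 = 5 + 13 G$)
$B = 10899$ ($B = 7 \left(\left(-57\right) \left(-26\right) + 75\right) = 7 \left(1482 + 75\right) = 7 \cdot 1557 = 10899$)
$P{\left(Y \right)} = 5 + 14 Y$ ($P{\left(Y \right)} = Y + \left(5 + 13 Y\right) = 5 + 14 Y$)
$\frac{B + P{\left(112 \right)}}{E{\left(-98,184 \right)} + 37966} = \frac{10899 + \left(5 + 14 \cdot 112\right)}{184 + 37966} = \frac{10899 + \left(5 + 1568\right)}{38150} = \left(10899 + 1573\right) \frac{1}{38150} = 12472 \cdot \frac{1}{38150} = \frac{6236}{19075}$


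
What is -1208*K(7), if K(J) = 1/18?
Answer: -604/9 ≈ -67.111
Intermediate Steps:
K(J) = 1/18
-1208*K(7) = -1208*1/18 = -604/9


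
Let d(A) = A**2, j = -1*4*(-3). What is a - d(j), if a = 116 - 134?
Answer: -162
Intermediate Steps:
a = -18
j = 12 (j = -4*(-3) = 12)
a - d(j) = -18 - 1*12**2 = -18 - 1*144 = -18 - 144 = -162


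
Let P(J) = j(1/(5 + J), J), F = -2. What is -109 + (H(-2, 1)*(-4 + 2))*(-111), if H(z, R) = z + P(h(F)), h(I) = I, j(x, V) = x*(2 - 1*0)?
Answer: -405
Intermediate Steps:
j(x, V) = 2*x (j(x, V) = x*(2 + 0) = x*2 = 2*x)
P(J) = 2/(5 + J)
H(z, R) = 2/3 + z (H(z, R) = z + 2/(5 - 2) = z + 2/3 = 2/3 + z)
-109 + (H(-2, 1)*(-4 + 2))*(-111) = -109 + ((2/3 - 2)*(-4 + 2))*(-111) = -109 - 4/3*(-2)*(-111) = -109 + (8/3)*(-111) = -109 - 296 = -405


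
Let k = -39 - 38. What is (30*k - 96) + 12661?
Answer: 10255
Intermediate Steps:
k = -77
(30*k - 96) + 12661 = (30*(-77) - 96) + 12661 = (-2310 - 96) + 12661 = -2406 + 12661 = 10255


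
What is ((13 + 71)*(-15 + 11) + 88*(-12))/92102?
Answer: -696/46051 ≈ -0.015114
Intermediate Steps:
((13 + 71)*(-15 + 11) + 88*(-12))/92102 = (84*(-4) - 1056)*(1/92102) = (-336 - 1056)*(1/92102) = -1392*1/92102 = -696/46051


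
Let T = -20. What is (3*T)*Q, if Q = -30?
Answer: 1800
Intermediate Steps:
(3*T)*Q = (3*(-20))*(-30) = -60*(-30) = 1800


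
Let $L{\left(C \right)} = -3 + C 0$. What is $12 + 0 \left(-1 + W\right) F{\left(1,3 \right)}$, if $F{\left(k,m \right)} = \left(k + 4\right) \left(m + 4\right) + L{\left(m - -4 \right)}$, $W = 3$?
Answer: $12$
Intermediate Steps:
$L{\left(C \right)} = -3$ ($L{\left(C \right)} = -3 + 0 = -3$)
$F{\left(k,m \right)} = -3 + \left(4 + k\right) \left(4 + m\right)$ ($F{\left(k,m \right)} = \left(k + 4\right) \left(m + 4\right) - 3 = \left(4 + k\right) \left(4 + m\right) - 3 = -3 + \left(4 + k\right) \left(4 + m\right)$)
$12 + 0 \left(-1 + W\right) F{\left(1,3 \right)} = 12 + 0 \left(-1 + 3\right) \left(13 + 4 \cdot 1 + 4 \cdot 3 + 1 \cdot 3\right) = 12 + 0 \cdot 2 \left(13 + 4 + 12 + 3\right) = 12 + 0 \cdot 32 = 12 + 0 = 12$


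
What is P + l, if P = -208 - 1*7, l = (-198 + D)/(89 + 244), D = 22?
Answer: -71771/333 ≈ -215.53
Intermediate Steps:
l = -176/333 (l = (-198 + 22)/(89 + 244) = -176/333 ≈ -0.52853)
P = -215 (P = -208 - 7 = -215)
P + l = -215 - 176/333 = -71771/333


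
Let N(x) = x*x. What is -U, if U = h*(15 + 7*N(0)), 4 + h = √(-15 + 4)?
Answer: 60 - 15*I*√11 ≈ 60.0 - 49.749*I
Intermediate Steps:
N(x) = x²
h = -4 + I*√11 (h = -4 + √(-15 + 4) = -4 + √(-11) = -4 + I*√11 ≈ -4.0 + 3.3166*I)
U = -60 + 15*I*√11 (U = (-4 + I*√11)*(15 + 7*0²) = (-4 + I*√11)*(15 + 7*0) = (-4 + I*√11)*(15 + 0) = (-4 + I*√11)*15 = -60 + 15*I*√11 ≈ -60.0 + 49.749*I)
-U = -(-60 + 15*I*√11) = 60 - 15*I*√11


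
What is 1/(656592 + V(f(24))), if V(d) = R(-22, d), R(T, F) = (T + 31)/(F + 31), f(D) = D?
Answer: 55/36112569 ≈ 1.5230e-6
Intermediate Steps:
R(T, F) = (31 + T)/(31 + F)
V(d) = 9/(31 + d) (V(d) = (31 - 22)/(31 + d) = 9/(31 + d))
1/(656592 + V(f(24))) = 1/(656592 + 9/(31 + 24)) = 1/(656592 + 9/55) = 1/(36112569/55) = 55/36112569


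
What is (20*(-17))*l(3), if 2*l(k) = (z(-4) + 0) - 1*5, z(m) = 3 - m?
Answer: -340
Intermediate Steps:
l(k) = 1 (l(k) = (((3 - 1*(-4)) + 0) - 1*5)/2 = (((3 + 4) + 0) - 5)/2 = ((7 + 0) - 5)/2 = (7 - 5)/2 = (½)*2 = 1)
(20*(-17))*l(3) = (20*(-17))*1 = -340*1 = -340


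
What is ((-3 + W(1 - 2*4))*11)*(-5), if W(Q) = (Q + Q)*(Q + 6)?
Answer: -605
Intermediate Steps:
W(Q) = 2*Q*(6 + Q) (W(Q) = (2*Q)*(6 + Q) = 2*Q*(6 + Q))
((-3 + W(1 - 2*4))*11)*(-5) = ((-3 + 2*(1 - 2*4)*(6 + (1 - 2*4)))*11)*(-5) = ((-3 + 2*(1 - 8)*(6 + (1 - 8)))*11)*(-5) = ((-3 + 2*(-7)*(6 - 7))*11)*(-5) = ((-3 + 2*(-7)*(-1))*11)*(-5) = ((-3 + 14)*11)*(-5) = (11*11)*(-5) = 121*(-5) = -605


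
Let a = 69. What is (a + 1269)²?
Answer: 1790244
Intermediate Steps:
(a + 1269)² = (69 + 1269)² = 1338² = 1790244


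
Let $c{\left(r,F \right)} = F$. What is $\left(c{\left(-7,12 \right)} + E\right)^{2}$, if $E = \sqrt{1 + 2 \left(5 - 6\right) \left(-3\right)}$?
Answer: $\left(12 + \sqrt{7}\right)^{2} \approx 214.5$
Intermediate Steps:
$E = \sqrt{7}$ ($E = \sqrt{1 + 2 \left(5 - 6\right) \left(-3\right)} = \sqrt{1 + 2 \left(-1\right) \left(-3\right)} = \sqrt{1 - -6} = \sqrt{1 + 6} = \sqrt{7} \approx 2.6458$)
$\left(c{\left(-7,12 \right)} + E\right)^{2} = \left(12 + \sqrt{7}\right)^{2}$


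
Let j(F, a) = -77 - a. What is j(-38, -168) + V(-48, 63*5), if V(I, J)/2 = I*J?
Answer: -30149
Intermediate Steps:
V(I, J) = 2*I*J (V(I, J) = 2*(I*J) = 2*I*J)
j(-38, -168) + V(-48, 63*5) = (-77 - 1*(-168)) + 2*(-48)*(63*5) = (-77 + 168) + 2*(-48)*315 = 91 - 30240 = -30149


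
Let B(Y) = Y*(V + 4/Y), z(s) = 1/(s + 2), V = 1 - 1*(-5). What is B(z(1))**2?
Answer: 36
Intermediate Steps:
V = 6 (V = 1 + 5 = 6)
z(s) = 1/(2 + s)
B(Y) = Y*(6 + 4/Y)
B(z(1))**2 = (4 + 6/(2 + 1))**2 = (4 + 6/3)**2 = (4 + 6*(1/3))**2 = (4 + 2)**2 = 6**2 = 36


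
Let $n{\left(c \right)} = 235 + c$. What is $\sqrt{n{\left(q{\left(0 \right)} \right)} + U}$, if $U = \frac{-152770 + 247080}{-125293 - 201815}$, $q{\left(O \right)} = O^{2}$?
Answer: $\frac{\sqrt{6278516676390}}{163554} \approx 15.32$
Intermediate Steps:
$U = - \frac{47155}{163554}$ ($U = \frac{94310}{-327108} = 94310 \left(- \frac{1}{327108}\right) = - \frac{47155}{163554} \approx -0.28831$)
$\sqrt{n{\left(q{\left(0 \right)} \right)} + U} = \sqrt{\left(235 + 0^{2}\right) - \frac{47155}{163554}} = \sqrt{\left(235 + 0\right) - \frac{47155}{163554}} = \sqrt{235 - \frac{47155}{163554}} = \sqrt{\frac{38388035}{163554}} = \frac{\sqrt{6278516676390}}{163554}$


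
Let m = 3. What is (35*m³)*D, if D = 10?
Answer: 9450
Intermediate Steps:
(35*m³)*D = (35*3³)*10 = (35*27)*10 = 945*10 = 9450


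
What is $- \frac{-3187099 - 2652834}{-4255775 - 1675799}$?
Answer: $- \frac{530903}{539234} \approx -0.98455$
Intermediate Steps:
$- \frac{-3187099 - 2652834}{-4255775 - 1675799} = - \frac{-5839933}{-5931574} = - \frac{\left(-5839933\right) \left(-1\right)}{5931574} = \left(-1\right) \frac{530903}{539234} = - \frac{530903}{539234}$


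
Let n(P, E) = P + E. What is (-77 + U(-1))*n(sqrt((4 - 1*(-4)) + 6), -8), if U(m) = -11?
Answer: 704 - 88*sqrt(14) ≈ 374.73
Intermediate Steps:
n(P, E) = E + P
(-77 + U(-1))*n(sqrt((4 - 1*(-4)) + 6), -8) = (-77 - 11)*(-8 + sqrt((4 - 1*(-4)) + 6)) = -88*(-8 + sqrt((4 + 4) + 6)) = -88*(-8 + sqrt(8 + 6)) = -88*(-8 + sqrt(14)) = 704 - 88*sqrt(14)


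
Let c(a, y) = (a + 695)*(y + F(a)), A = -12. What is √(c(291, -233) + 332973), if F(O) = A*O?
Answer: I*√3339877 ≈ 1827.5*I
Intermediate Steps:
F(O) = -12*O
c(a, y) = (695 + a)*(y - 12*a) (c(a, y) = (a + 695)*(y - 12*a) = (695 + a)*(y - 12*a))
√(c(291, -233) + 332973) = √((-8340*291 - 12*291² + 695*(-233) + 291*(-233)) + 332973) = √((-2426940 - 12*84681 - 161935 - 67803) + 332973) = √((-2426940 - 1016172 - 161935 - 67803) + 332973) = √(-3672850 + 332973) = √(-3339877) = I*√3339877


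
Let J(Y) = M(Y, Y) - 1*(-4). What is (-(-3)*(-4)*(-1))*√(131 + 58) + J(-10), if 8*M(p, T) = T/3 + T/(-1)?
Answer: 29/6 + 36*√21 ≈ 169.81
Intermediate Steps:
M(p, T) = -T/12 (M(p, T) = (T/3 + T/(-1))/8 = (T*(⅓) + T*(-1))/8 = (T/3 - T)/8 = (-2*T/3)/8 = -T/12)
J(Y) = 4 - Y/12 (J(Y) = -Y/12 - 1*(-4) = -Y/12 + 4 = 4 - Y/12)
(-(-3)*(-4)*(-1))*√(131 + 58) + J(-10) = (-(-3)*(-4)*(-1))*√(131 + 58) + (4 - 1/12*(-10)) = (-3*4*(-1))*√189 + (4 + ⅚) = (-12*(-1))*(3*√21) + 29/6 = 12*(3*√21) + 29/6 = 36*√21 + 29/6 = 29/6 + 36*√21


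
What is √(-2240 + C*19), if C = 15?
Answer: I*√1955 ≈ 44.215*I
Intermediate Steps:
√(-2240 + C*19) = √(-2240 + 15*19) = √(-2240 + 285) = √(-1955) = I*√1955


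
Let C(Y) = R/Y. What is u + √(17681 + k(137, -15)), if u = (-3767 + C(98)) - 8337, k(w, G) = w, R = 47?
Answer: -1186145/98 + √17818 ≈ -11970.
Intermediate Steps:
C(Y) = 47/Y
u = -1186145/98 (u = (-3767 + 47/98) - 8337 = -369119/98 - 8337 = -1186145/98 ≈ -12104.)
u + √(17681 + k(137, -15)) = -1186145/98 + √(17681 + 137) = -1186145/98 + √17818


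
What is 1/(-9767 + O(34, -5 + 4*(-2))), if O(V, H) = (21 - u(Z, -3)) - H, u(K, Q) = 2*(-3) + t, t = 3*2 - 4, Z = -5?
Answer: -1/9729 ≈ -0.00010279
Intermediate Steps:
t = 2 (t = 6 - 4 = 2)
u(K, Q) = -4 (u(K, Q) = 2*(-3) + 2 = -6 + 2 = -4)
O(V, H) = 25 - H (O(V, H) = (21 - 1*(-4)) - H = (21 + 4) - H = 25 - H)
1/(-9767 + O(34, -5 + 4*(-2))) = 1/(-9767 + (25 - (-5 + 4*(-2)))) = 1/(-9767 + (25 - (-5 - 8))) = 1/(-9767 + (25 - 1*(-13))) = 1/(-9767 + (25 + 13)) = 1/(-9767 + 38) = 1/(-9729) = -1/9729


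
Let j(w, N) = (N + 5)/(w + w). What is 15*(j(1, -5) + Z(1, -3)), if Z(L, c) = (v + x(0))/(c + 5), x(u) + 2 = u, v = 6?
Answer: 30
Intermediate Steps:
x(u) = -2 + u
Z(L, c) = 4/(5 + c) (Z(L, c) = (6 + (-2 + 0))/(c + 5) = (6 - 2)/(5 + c) = 4/(5 + c))
j(w, N) = (5 + N)/(2*w) (j(w, N) = (5 + N)/((2*w)) = (5 + N)*(1/(2*w)) = (5 + N)/(2*w))
15*(j(1, -5) + Z(1, -3)) = 15*((½)*(5 - 5)/1 + 4/(5 - 3)) = 15*((½)*1*0 + 4/2) = 15*(0 + 4*(½)) = 15*(0 + 2) = 15*2 = 30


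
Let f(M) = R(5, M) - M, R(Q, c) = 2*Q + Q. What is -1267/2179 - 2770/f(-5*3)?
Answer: -607384/6537 ≈ -92.915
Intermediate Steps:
R(Q, c) = 3*Q
f(M) = 15 - M (f(M) = 3*5 - M = 15 - M)
-1267/2179 - 2770/f(-5*3) = -1267/2179 - 2770/(15 - (-5)*3) = -1267*1/2179 - 2770/(15 - 1*(-15)) = -1267/2179 - 2770/(15 + 15) = -1267/2179 - 2770/30 = -1267/2179 - 2770*1/30 = -1267/2179 - 277/3 = -607384/6537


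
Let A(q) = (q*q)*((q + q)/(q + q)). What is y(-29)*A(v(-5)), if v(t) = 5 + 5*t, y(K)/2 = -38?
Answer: -30400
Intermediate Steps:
y(K) = -76 (y(K) = 2*(-38) = -76)
A(q) = q**2 (A(q) = q**2*((2*q)/((2*q))) = q**2*((2*q)*(1/(2*q))) = q**2*1 = q**2)
y(-29)*A(v(-5)) = -76*(5 + 5*(-5))**2 = -76*(5 - 25)**2 = -76*(-20)**2 = -76*400 = -30400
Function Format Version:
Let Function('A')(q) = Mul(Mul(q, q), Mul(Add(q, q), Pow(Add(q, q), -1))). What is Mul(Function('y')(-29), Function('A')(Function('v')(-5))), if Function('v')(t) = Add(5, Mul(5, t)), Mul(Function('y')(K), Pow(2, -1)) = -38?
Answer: -30400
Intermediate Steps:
Function('y')(K) = -76 (Function('y')(K) = Mul(2, -38) = -76)
Function('A')(q) = Pow(q, 2) (Function('A')(q) = Mul(Pow(q, 2), Mul(Mul(2, q), Pow(Mul(2, q), -1))) = Mul(Pow(q, 2), Mul(Mul(2, q), Mul(Rational(1, 2), Pow(q, -1)))) = Mul(Pow(q, 2), 1) = Pow(q, 2))
Mul(Function('y')(-29), Function('A')(Function('v')(-5))) = Mul(-76, Pow(Add(5, Mul(5, -5)), 2)) = Mul(-76, Pow(Add(5, -25), 2)) = Mul(-76, Pow(-20, 2)) = Mul(-76, 400) = -30400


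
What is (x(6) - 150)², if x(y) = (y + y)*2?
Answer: 15876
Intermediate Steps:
x(y) = 4*y (x(y) = (2*y)*2 = 4*y)
(x(6) - 150)² = (4*6 - 150)² = (24 - 150)² = (-126)² = 15876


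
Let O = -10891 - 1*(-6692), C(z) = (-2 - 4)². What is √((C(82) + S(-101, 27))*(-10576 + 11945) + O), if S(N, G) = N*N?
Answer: √14010254 ≈ 3743.0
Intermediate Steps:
C(z) = 36 (C(z) = (-6)² = 36)
S(N, G) = N²
O = -4199 (O = -10891 + 6692 = -4199)
√((C(82) + S(-101, 27))*(-10576 + 11945) + O) = √((36 + (-101)²)*(-10576 + 11945) - 4199) = √((36 + 10201)*1369 - 4199) = √(10237*1369 - 4199) = √(14014453 - 4199) = √14010254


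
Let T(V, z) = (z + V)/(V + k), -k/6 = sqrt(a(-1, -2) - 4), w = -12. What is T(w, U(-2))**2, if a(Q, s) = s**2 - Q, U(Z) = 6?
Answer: 1/9 ≈ 0.11111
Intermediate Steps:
k = -6 (k = -6*sqrt(((-2)**2 - 1*(-1)) - 4) = -6*sqrt((4 + 1) - 4) = -6*sqrt(5 - 4) = -6*sqrt(1) = -6*1 = -6)
T(V, z) = (V + z)/(-6 + V) (T(V, z) = (z + V)/(V - 6) = (V + z)/(-6 + V))
T(w, U(-2))**2 = ((-12 + 6)/(-6 - 12))**2 = (-6/(-18))**2 = (-1/18*(-6))**2 = (1/3)**2 = 1/9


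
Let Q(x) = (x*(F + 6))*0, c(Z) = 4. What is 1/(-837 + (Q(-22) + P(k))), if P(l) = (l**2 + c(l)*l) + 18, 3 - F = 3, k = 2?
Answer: -1/807 ≈ -0.0012392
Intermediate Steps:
F = 0 (F = 3 - 1*3 = 3 - 3 = 0)
P(l) = 18 + l**2 + 4*l (P(l) = (l**2 + 4*l) + 18 = 18 + l**2 + 4*l)
Q(x) = 0 (Q(x) = (x*(0 + 6))*0 = (x*6)*0 = (6*x)*0 = 0)
1/(-837 + (Q(-22) + P(k))) = 1/(-837 + (0 + (18 + 2**2 + 4*2))) = 1/(-837 + (0 + (18 + 4 + 8))) = 1/(-837 + (0 + 30)) = 1/(-837 + 30) = 1/(-807) = -1/807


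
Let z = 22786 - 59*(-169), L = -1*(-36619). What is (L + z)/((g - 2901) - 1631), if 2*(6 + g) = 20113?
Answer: 138752/11037 ≈ 12.572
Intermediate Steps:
g = 20101/2 (g = -6 + (½)*20113 = -6 + 20113/2 = 20101/2 ≈ 10051.)
L = 36619
z = 32757 (z = 22786 - 1*(-9971) = 22786 + 9971 = 32757)
(L + z)/((g - 2901) - 1631) = (36619 + 32757)/((20101/2 - 2901) - 1631) = 69376/(14299/2 - 1631) = 69376/(11037/2) = 69376*(2/11037) = 138752/11037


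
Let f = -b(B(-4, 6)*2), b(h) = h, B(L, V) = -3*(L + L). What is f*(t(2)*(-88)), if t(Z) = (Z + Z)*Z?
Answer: 33792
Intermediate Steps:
B(L, V) = -6*L
t(Z) = 2*Z**2 (t(Z) = (2*Z)*Z = 2*Z**2)
f = -48 (f = -(-6*(-4))*2 = -24*2 = -1*48 = -48)
f*(t(2)*(-88)) = -48*2*2**2*(-88) = -48*2*4*(-88) = -384*(-88) = -48*(-704) = 33792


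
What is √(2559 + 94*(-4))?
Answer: √2183 ≈ 46.723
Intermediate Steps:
√(2559 + 94*(-4)) = √(2559 - 376) = √2183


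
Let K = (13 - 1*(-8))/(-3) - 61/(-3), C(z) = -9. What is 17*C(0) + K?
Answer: -419/3 ≈ -139.67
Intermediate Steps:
K = 40/3 (K = (13 + 8)*(-⅓) - 61*(-⅓) = 21*(-⅓) + 61/3 = -7 + 61/3 = 40/3 ≈ 13.333)
17*C(0) + K = 17*(-9) + 40/3 = -153 + 40/3 = -419/3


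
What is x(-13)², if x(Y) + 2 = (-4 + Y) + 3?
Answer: 256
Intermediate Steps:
x(Y) = -3 + Y (x(Y) = -2 + ((-4 + Y) + 3) = -2 + (-1 + Y) = -3 + Y)
x(-13)² = (-3 - 13)² = (-16)² = 256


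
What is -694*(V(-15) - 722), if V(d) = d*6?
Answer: 563528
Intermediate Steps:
V(d) = 6*d
-694*(V(-15) - 722) = -694*(6*(-15) - 722) = -694*(-90 - 722) = -694*(-812) = 563528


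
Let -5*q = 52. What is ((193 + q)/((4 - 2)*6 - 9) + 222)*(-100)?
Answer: -84860/3 ≈ -28287.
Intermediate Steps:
q = -52/5 (q = -⅕*52 = -52/5 ≈ -10.400)
((193 + q)/((4 - 2)*6 - 9) + 222)*(-100) = ((193 - 52/5)/((4 - 2)*6 - 9) + 222)*(-100) = (913/(5*(2*6 - 9)) + 222)*(-100) = (913/(5*(12 - 9)) + 222)*(-100) = ((913/5)/3 + 222)*(-100) = ((913/5)*(⅓) + 222)*(-100) = (913/15 + 222)*(-100) = (4243/15)*(-100) = -84860/3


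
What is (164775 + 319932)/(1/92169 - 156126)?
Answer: -44674959483/14389977293 ≈ -3.1046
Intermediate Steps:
(164775 + 319932)/(1/92169 - 156126) = 484707/(1/92169 - 156126) = 484707/(-14389977293/92169) = 484707*(-92169/14389977293) = -44674959483/14389977293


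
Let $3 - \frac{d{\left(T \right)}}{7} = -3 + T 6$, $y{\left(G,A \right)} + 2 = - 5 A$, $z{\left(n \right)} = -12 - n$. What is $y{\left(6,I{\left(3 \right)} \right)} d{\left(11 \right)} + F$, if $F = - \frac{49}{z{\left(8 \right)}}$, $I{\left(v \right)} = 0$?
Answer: $\frac{16849}{20} \approx 842.45$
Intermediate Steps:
$y{\left(G,A \right)} = -2 - 5 A$
$d{\left(T \right)} = 42 - 42 T$ ($d{\left(T \right)} = 21 - 7 \left(-3 + T 6\right) = 21 - 7 \left(-3 + 6 T\right) = 21 - \left(-21 + 42 T\right) = 42 - 42 T$)
$F = \frac{49}{20}$ ($F = - \frac{49}{-12 - 8} = - \frac{49}{-20} = \left(-49\right) \left(- \frac{1}{20}\right) = \frac{49}{20} \approx 2.45$)
$y{\left(6,I{\left(3 \right)} \right)} d{\left(11 \right)} + F = \left(-2 - 0\right) \left(42 - 462\right) + \frac{49}{20} = \left(-2 + 0\right) \left(42 - 462\right) + \frac{49}{20} = \left(-2\right) \left(-420\right) + \frac{49}{20} = 840 + \frac{49}{20} = \frac{16849}{20}$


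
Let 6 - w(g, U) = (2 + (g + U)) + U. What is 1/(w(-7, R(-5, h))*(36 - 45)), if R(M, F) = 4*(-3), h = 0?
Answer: -1/315 ≈ -0.0031746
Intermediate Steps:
R(M, F) = -12
w(g, U) = 4 - g - 2*U (w(g, U) = 6 - ((2 + (g + U)) + U) = 6 - ((2 + (U + g)) + U) = 6 - ((2 + U + g) + U) = 6 - (2 + g + 2*U) = 6 + (-2 - g - 2*U) = 4 - g - 2*U)
1/(w(-7, R(-5, h))*(36 - 45)) = 1/((4 - 1*(-7) - 2*(-12))*(36 - 45)) = 1/((4 + 7 + 24)*(-9)) = 1/(35*(-9)) = 1/(-315) = -1/315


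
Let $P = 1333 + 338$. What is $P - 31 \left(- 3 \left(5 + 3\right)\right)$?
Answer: $2415$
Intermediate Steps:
$P = 1671$
$P - 31 \left(- 3 \left(5 + 3\right)\right) = 1671 - 31 \left(- 3 \left(5 + 3\right)\right) = 1671 - 31 \left(\left(-3\right) 8\right) = 1671 - 31 \left(-24\right) = 1671 - -744 = 1671 + 744 = 2415$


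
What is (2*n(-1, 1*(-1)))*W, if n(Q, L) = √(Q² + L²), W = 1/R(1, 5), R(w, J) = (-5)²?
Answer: 2*√2/25 ≈ 0.11314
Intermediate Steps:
R(w, J) = 25
W = 1/25 ≈ 0.040000
n(Q, L) = √(L² + Q²)
(2*n(-1, 1*(-1)))*W = (2*√((1*(-1))² + (-1)²))*(1/25) = (2*√((-1)² + 1))*(1/25) = (2*√(1 + 1))*(1/25) = (2*√2)*(1/25) = 2*√2/25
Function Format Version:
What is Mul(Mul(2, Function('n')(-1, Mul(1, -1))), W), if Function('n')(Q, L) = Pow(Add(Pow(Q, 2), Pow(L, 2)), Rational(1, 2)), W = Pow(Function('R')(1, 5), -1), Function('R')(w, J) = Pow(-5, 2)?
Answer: Mul(Rational(2, 25), Pow(2, Rational(1, 2))) ≈ 0.11314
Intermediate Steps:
Function('R')(w, J) = 25
W = Rational(1, 25) (W = Pow(25, -1) = Rational(1, 25) ≈ 0.040000)
Function('n')(Q, L) = Pow(Add(Pow(L, 2), Pow(Q, 2)), Rational(1, 2))
Mul(Mul(2, Function('n')(-1, Mul(1, -1))), W) = Mul(Mul(2, Pow(Add(Pow(Mul(1, -1), 2), Pow(-1, 2)), Rational(1, 2))), Rational(1, 25)) = Mul(Mul(2, Pow(Add(Pow(-1, 2), 1), Rational(1, 2))), Rational(1, 25)) = Mul(Mul(2, Pow(Add(1, 1), Rational(1, 2))), Rational(1, 25)) = Mul(Mul(2, Pow(2, Rational(1, 2))), Rational(1, 25)) = Mul(Rational(2, 25), Pow(2, Rational(1, 2)))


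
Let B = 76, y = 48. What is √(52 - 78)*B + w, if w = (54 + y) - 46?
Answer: 56 + 76*I*√26 ≈ 56.0 + 387.53*I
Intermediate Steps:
w = 56 (w = (54 + 48) - 46 = 102 - 46 = 56)
√(52 - 78)*B + w = √(52 - 78)*76 + 56 = √(-26)*76 + 56 = (I*√26)*76 + 56 = 76*I*√26 + 56 = 56 + 76*I*√26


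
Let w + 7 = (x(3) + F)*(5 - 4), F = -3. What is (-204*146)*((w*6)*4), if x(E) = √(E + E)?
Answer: 7148160 - 714816*√6 ≈ 5.3972e+6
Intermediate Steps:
x(E) = √2*√E (x(E) = √(2*E) = √2*√E)
w = -10 + √6 (w = -7 + (√2*√3 - 3)*(5 - 4) = -7 + (√6 - 3)*1 = -7 + (-3 + √6)*1 = -7 + (-3 + √6) = -10 + √6 ≈ -7.5505)
(-204*146)*((w*6)*4) = (-204*146)*(((-10 + √6)*6)*4) = -29784*(-60 + 6*√6)*4 = -29784*(-240 + 24*√6) = 7148160 - 714816*√6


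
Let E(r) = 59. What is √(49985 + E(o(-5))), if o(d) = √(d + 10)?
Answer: 2*√12511 ≈ 223.71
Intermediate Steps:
o(d) = √(10 + d)
√(49985 + E(o(-5))) = √(49985 + 59) = √50044 = 2*√12511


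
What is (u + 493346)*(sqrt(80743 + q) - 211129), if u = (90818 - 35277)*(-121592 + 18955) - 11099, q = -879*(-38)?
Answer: 1203452057308730 - 5700079370*sqrt(114145) ≈ 1.2015e+15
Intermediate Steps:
q = 33402
u = -5700572716 (u = 55541*(-102637) - 11099 = -5700561617 - 11099 = -5700572716)
(u + 493346)*(sqrt(80743 + q) - 211129) = (-5700572716 + 493346)*(sqrt(80743 + 33402) - 211129) = -5700079370*(sqrt(114145) - 211129) = -5700079370*(-211129 + sqrt(114145)) = 1203452057308730 - 5700079370*sqrt(114145)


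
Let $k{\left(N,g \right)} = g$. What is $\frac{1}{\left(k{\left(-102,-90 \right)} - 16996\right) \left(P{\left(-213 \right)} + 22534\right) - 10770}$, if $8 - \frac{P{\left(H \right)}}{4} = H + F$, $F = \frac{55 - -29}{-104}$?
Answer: $- \frac{13}{5202416946} \approx -2.4988 \cdot 10^{-9}$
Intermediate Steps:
$F = - \frac{21}{26}$ ($F = \left(55 + 29\right) \left(- \frac{1}{104}\right) = 84 \left(- \frac{1}{104}\right) = - \frac{21}{26} \approx -0.80769$)
$P{\left(H \right)} = \frac{458}{13} - 4 H$ ($P{\left(H \right)} = 32 - 4 \left(H - \frac{21}{26}\right) = 32 - 4 \left(- \frac{21}{26} + H\right) = 32 - \left(- \frac{42}{13} + 4 H\right) = \frac{458}{13} - 4 H$)
$\frac{1}{\left(k{\left(-102,-90 \right)} - 16996\right) \left(P{\left(-213 \right)} + 22534\right) - 10770} = \frac{1}{\left(-90 - 16996\right) \left(\left(\frac{458}{13} - -852\right) + 22534\right) - 10770} = \frac{1}{- 17086 \left(\left(\frac{458}{13} + 852\right) + 22534\right) - 10770} = \frac{1}{- 17086 \left(\frac{11534}{13} + 22534\right) - 10770} = \frac{1}{\left(-17086\right) \frac{304476}{13} - 10770} = \frac{1}{- \frac{5202276936}{13} - 10770} = \frac{1}{- \frac{5202416946}{13}} = - \frac{13}{5202416946}$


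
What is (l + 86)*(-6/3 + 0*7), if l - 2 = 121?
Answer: -418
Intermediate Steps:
l = 123 (l = 2 + 121 = 123)
(l + 86)*(-6/3 + 0*7) = (123 + 86)*(-6/3 + 0*7) = 209*(-6*1/3 + 0) = 209*(-2 + 0) = 209*(-2) = -418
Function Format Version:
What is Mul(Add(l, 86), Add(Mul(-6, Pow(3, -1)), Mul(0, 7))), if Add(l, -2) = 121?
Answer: -418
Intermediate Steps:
l = 123 (l = Add(2, 121) = 123)
Mul(Add(l, 86), Add(Mul(-6, Pow(3, -1)), Mul(0, 7))) = Mul(Add(123, 86), Add(Mul(-6, Pow(3, -1)), Mul(0, 7))) = Mul(209, Add(Mul(-6, Rational(1, 3)), 0)) = Mul(209, Add(-2, 0)) = Mul(209, -2) = -418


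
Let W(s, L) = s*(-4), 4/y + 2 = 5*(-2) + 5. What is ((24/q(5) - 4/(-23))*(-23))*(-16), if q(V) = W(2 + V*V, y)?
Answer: -160/9 ≈ -17.778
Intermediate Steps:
y = -4/7 (y = 4/(-2 + (5*(-2) + 5)) = 4/(-2 + (-10 + 5)) = 4/(-2 - 5) = 4/(-7) = 4*(-⅐) = -4/7 ≈ -0.57143)
W(s, L) = -4*s
q(V) = -8 - 4*V² (q(V) = -4*(2 + V*V) = -4*(2 + V²) = -8 - 4*V²)
((24/q(5) - 4/(-23))*(-23))*(-16) = ((24/(-8 - 4*5²) - 4/(-23))*(-23))*(-16) = ((24/(-8 - 4*25) - 4*(-1/23))*(-23))*(-16) = ((24/(-8 - 100) + 4/23)*(-23))*(-16) = ((24/(-108) + 4/23)*(-23))*(-16) = ((24*(-1/108) + 4/23)*(-23))*(-16) = ((-2/9 + 4/23)*(-23))*(-16) = -10/207*(-23)*(-16) = (10/9)*(-16) = -160/9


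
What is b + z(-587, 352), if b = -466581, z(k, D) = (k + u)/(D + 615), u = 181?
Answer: -451184233/967 ≈ -4.6658e+5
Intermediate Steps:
z(k, D) = (181 + k)/(615 + D) (z(k, D) = (k + 181)/(D + 615) = (181 + k)/(615 + D))
b + z(-587, 352) = -466581 + (181 - 587)/(615 + 352) = -466581 - 406/967 = -451184233/967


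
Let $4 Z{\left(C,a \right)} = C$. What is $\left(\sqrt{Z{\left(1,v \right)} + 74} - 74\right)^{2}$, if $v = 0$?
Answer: $\frac{22201}{4} - 222 \sqrt{33} \approx 4275.0$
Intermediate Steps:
$Z{\left(C,a \right)} = \frac{C}{4}$
$\left(\sqrt{Z{\left(1,v \right)} + 74} - 74\right)^{2} = \left(\sqrt{\frac{1}{4} \cdot 1 + 74} - 74\right)^{2} = \left(\sqrt{\frac{1}{4} + 74} - 74\right)^{2} = \left(\sqrt{\frac{297}{4}} - 74\right)^{2} = \left(\frac{3 \sqrt{33}}{2} - 74\right)^{2} = \left(-74 + \frac{3 \sqrt{33}}{2}\right)^{2}$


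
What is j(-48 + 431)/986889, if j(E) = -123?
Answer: -41/328963 ≈ -0.00012463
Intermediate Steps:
j(-48 + 431)/986889 = -123/986889 = -123*1/986889 = -41/328963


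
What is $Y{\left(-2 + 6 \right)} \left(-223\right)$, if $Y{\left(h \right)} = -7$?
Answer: $1561$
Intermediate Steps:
$Y{\left(-2 + 6 \right)} \left(-223\right) = \left(-7\right) \left(-223\right) = 1561$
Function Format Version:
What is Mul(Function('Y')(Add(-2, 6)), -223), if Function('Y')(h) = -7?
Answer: 1561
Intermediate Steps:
Mul(Function('Y')(Add(-2, 6)), -223) = Mul(-7, -223) = 1561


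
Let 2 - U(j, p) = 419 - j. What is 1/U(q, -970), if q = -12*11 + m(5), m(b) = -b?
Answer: -1/554 ≈ -0.0018051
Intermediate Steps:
q = -137 (q = -12*11 - 1*5 = -132 - 5 = -137)
U(j, p) = -417 + j (U(j, p) = 2 - (419 - j) = 2 + (-419 + j) = -417 + j)
1/U(q, -970) = 1/(-417 - 137) = 1/(-554) = -1/554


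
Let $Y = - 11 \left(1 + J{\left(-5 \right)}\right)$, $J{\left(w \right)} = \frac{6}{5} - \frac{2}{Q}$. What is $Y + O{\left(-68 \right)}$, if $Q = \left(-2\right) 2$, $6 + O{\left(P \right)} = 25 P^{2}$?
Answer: $\frac{1155643}{10} \approx 1.1556 \cdot 10^{5}$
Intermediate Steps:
$O{\left(P \right)} = -6 + 25 P^{2}$
$Q = -4$
$J{\left(w \right)} = \frac{17}{10}$ ($J{\left(w \right)} = \frac{6}{5} - \frac{2}{-4} = 6 \cdot \frac{1}{5} - - \frac{1}{2} = \frac{6}{5} + \frac{1}{2} = \frac{17}{10}$)
$Y = - \frac{297}{10}$ ($Y = - 11 \left(1 + \frac{17}{10}\right) = \left(-11\right) \frac{27}{10} = - \frac{297}{10} \approx -29.7$)
$Y + O{\left(-68 \right)} = - \frac{297}{10} - \left(6 - 25 \left(-68\right)^{2}\right) = - \frac{297}{10} + \left(-6 + 25 \cdot 4624\right) = - \frac{297}{10} + \left(-6 + 115600\right) = - \frac{297}{10} + 115594 = \frac{1155643}{10}$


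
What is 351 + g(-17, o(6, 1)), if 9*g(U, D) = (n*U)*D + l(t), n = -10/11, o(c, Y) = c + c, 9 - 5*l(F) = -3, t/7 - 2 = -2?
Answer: 20453/55 ≈ 371.87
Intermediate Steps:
t = 0 (t = 14 + 7*(-2) = 14 - 14 = 0)
l(F) = 12/5 (l(F) = 9/5 - ⅕*(-3) = 9/5 + ⅗ = 12/5)
o(c, Y) = 2*c
n = -10/11 (n = -10*1/11 = -10/11 ≈ -0.90909)
g(U, D) = 4/15 - 10*D*U/99 (g(U, D) = ((-10*U/11)*D + 12/5)/9 = (-10*D*U/11 + 12/5)/9 = (12/5 - 10*D*U/11)/9 = 4/15 - 10*D*U/99)
351 + g(-17, o(6, 1)) = 351 + (4/15 - 10/99*2*6*(-17)) = 351 + (4/15 - 10/99*12*(-17)) = 351 + (4/15 + 680/33) = 351 + 1148/55 = 20453/55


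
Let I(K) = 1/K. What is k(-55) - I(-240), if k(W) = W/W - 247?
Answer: -59039/240 ≈ -246.00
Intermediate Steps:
k(W) = -246 (k(W) = 1 - 247 = -246)
k(-55) - I(-240) = -246 - 1/(-240) = -246 - 1*(-1/240) = -246 + 1/240 = -59039/240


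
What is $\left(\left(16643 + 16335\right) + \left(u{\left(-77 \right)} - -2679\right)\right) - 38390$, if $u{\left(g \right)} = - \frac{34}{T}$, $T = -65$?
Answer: $- \frac{177611}{65} \approx -2732.5$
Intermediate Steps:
$u{\left(g \right)} = \frac{34}{65}$ ($u{\left(g \right)} = - \frac{34}{-65} = \left(-34\right) \left(- \frac{1}{65}\right) = \frac{34}{65}$)
$\left(\left(16643 + 16335\right) + \left(u{\left(-77 \right)} - -2679\right)\right) - 38390 = \left(\left(16643 + 16335\right) + \left(\frac{34}{65} - -2679\right)\right) - 38390 = \left(32978 + \left(\frac{34}{65} + 2679\right)\right) - 38390 = \left(32978 + \frac{174169}{65}\right) - 38390 = \frac{2317739}{65} - 38390 = - \frac{177611}{65}$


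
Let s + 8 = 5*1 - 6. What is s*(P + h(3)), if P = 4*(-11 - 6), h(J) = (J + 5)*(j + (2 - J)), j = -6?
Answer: 1116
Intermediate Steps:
h(J) = (-4 - J)*(5 + J) (h(J) = (J + 5)*(-6 + (2 - J)) = (5 + J)*(-4 - J) = (-4 - J)*(5 + J))
s = -9 (s = -8 + (5*1 - 6) = -8 + (5 - 6) = -8 - 1 = -9)
P = -68 (P = 4*(-17) = -68)
s*(P + h(3)) = -9*(-68 + (-20 - 1*3² - 9*3)) = -9*(-68 + (-20 - 1*9 - 27)) = -9*(-68 + (-20 - 9 - 27)) = -9*(-68 - 56) = -9*(-124) = 1116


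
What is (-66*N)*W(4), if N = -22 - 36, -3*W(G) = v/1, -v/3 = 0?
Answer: 0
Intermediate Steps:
v = 0 (v = -3*0 = 0)
W(G) = 0 (W(G) = -0/1 = -0 = -⅓*0 = 0)
N = -58
(-66*N)*W(4) = -66*(-58)*0 = 3828*0 = 0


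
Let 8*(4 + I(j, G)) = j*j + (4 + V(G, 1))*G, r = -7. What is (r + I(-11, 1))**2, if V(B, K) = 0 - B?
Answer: 81/4 ≈ 20.250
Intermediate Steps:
V(B, K) = -B
I(j, G) = -4 + j**2/8 + G*(4 - G)/8 (I(j, G) = -4 + (j*j + (4 - G)*G)/8 = -4 + (j**2 + G*(4 - G))/8 = -4 + (j**2/8 + G*(4 - G)/8) = -4 + j**2/8 + G*(4 - G)/8)
(r + I(-11, 1))**2 = (-7 + (-4 + (1/2)*1 - 1/8*1**2 + (1/8)*(-11)**2))**2 = (-7 + (-4 + 1/2 - 1/8*1 + (1/8)*121))**2 = (-7 + (-4 + 1/2 - 1/8 + 121/8))**2 = (-7 + 23/2)**2 = (9/2)**2 = 81/4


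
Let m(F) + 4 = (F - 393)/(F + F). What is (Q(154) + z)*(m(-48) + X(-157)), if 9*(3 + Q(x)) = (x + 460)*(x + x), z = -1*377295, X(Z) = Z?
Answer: 8024441425/144 ≈ 5.5725e+7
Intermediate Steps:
m(F) = -4 + (-393 + F)/(2*F) (m(F) = -4 + (F - 393)/(F + F) = -4 + (-393 + F)/((2*F)) = -4 + (-393 + F)*(1/(2*F)) = -4 + (-393 + F)/(2*F))
z = -377295
Q(x) = -3 + 2*x*(460 + x)/9 (Q(x) = -3 + ((x + 460)*(x + x))/9 = -3 + ((460 + x)*(2*x))/9 = -3 + (2*x*(460 + x))/9 = -3 + 2*x*(460 + x)/9)
(Q(154) + z)*(m(-48) + X(-157)) = ((-3 + (2/9)*154² + (920/9)*154) - 377295)*((½)*(-393 - 7*(-48))/(-48) - 157) = ((-3 + (2/9)*23716 + 141680/9) - 377295)*((½)*(-1/48)*(-393 + 336) - 157) = ((-3 + 47432/9 + 141680/9) - 377295)*((½)*(-1/48)*(-57) - 157) = (189085/9 - 377295)*(19/32 - 157) = -3206570/9*(-5005/32) = 8024441425/144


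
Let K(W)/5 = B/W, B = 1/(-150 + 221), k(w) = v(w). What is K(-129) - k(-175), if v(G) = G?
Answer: 1602820/9159 ≈ 175.00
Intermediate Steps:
k(w) = w
B = 1/71 ≈ 0.014085
K(W) = 5/(71*W) (K(W) = 5*(1/(71*W)) = 5/(71*W))
K(-129) - k(-175) = (5/71)/(-129) - 1*(-175) = (5/71)*(-1/129) + 175 = -5/9159 + 175 = 1602820/9159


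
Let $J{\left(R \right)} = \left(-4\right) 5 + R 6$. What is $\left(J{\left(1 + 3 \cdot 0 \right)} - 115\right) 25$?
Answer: $-3225$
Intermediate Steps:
$J{\left(R \right)} = -20 + 6 R$
$\left(J{\left(1 + 3 \cdot 0 \right)} - 115\right) 25 = \left(\left(-20 + 6 \left(1 + 3 \cdot 0\right)\right) - 115\right) 25 = \left(\left(-20 + 6 \left(1 + 0\right)\right) - 115\right) 25 = \left(\left(-20 + 6 \cdot 1\right) - 115\right) 25 = \left(\left(-20 + 6\right) - 115\right) 25 = \left(-14 - 115\right) 25 = \left(-129\right) 25 = -3225$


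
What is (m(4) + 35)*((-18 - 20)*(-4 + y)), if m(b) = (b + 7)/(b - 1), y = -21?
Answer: 110200/3 ≈ 36733.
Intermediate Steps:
m(b) = (7 + b)/(-1 + b)
(m(4) + 35)*((-18 - 20)*(-4 + y)) = ((7 + 4)/(-1 + 4) + 35)*((-18 - 20)*(-4 - 21)) = (11/3 + 35)*(-38*(-25)) = ((⅓)*11 + 35)*950 = (11/3 + 35)*950 = (116/3)*950 = 110200/3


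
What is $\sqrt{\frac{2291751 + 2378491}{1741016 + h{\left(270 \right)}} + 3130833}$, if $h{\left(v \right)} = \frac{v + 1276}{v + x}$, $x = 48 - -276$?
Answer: $\frac{\sqrt{33484204677028117531899}}{103416505} \approx 1769.4$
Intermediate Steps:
$x = 324$ ($x = 48 + 276 = 324$)
$h{\left(v \right)} = \frac{1276 + v}{324 + v}$ ($h{\left(v \right)} = \frac{v + 1276}{v + 324} = \frac{1276 + v}{324 + v}$)
$\sqrt{\frac{2291751 + 2378491}{1741016 + h{\left(270 \right)}} + 3130833} = \sqrt{\frac{2291751 + 2378491}{1741016 + \frac{1276 + 270}{324 + 270}} + 3130833} = \sqrt{\frac{4670242}{1741016 + \frac{1}{594} \cdot 1546} + 3130833} = \sqrt{\frac{4670242}{1741016 + \frac{773}{297}} + 3130833} = \sqrt{\frac{4670242}{\frac{517082525}{297}} + 3130833} = \sqrt{4670242 \cdot \frac{297}{517082525} + 3130833} = \sqrt{\frac{1387061874}{517082525} + 3130833} = \sqrt{\frac{1618900420055199}{517082525}} = \frac{\sqrt{33484204677028117531899}}{103416505}$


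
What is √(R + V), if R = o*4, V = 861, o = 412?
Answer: √2509 ≈ 50.090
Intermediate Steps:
R = 1648 (R = 412*4 = 1648)
√(R + V) = √(1648 + 861) = √2509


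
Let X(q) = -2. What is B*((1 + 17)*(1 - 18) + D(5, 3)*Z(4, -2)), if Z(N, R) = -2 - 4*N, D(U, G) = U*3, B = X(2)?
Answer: 1152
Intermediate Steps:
B = -2
D(U, G) = 3*U
B*((1 + 17)*(1 - 18) + D(5, 3)*Z(4, -2)) = -2*((1 + 17)*(1 - 18) + (3*5)*(-2 - 4*4)) = -2*(18*(-17) + 15*(-2 - 16)) = -2*(-306 + 15*(-18)) = -2*(-306 - 270) = -2*(-576) = 1152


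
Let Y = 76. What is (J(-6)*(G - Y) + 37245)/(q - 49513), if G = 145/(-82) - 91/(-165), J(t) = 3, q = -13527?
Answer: -166930207/284310400 ≈ -0.58714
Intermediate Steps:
G = -16463/13530 (G = 145*(-1/82) - 91*(-1/165) = -145/82 + 91/165 = -16463/13530 ≈ -1.2168)
(J(-6)*(G - Y) + 37245)/(q - 49513) = (3*(-16463/13530 - 1*76) + 37245)/(-13527 - 49513) = (3*(-16463/13530 - 76) + 37245)/(-63040) = (3*(-1044743/13530) + 37245)*(-1/63040) = (-1044743/4510 + 37245)*(-1/63040) = (166930207/4510)*(-1/63040) = -166930207/284310400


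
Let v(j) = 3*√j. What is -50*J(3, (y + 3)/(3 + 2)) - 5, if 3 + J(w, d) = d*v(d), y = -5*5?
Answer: 145 + 132*I*√110 ≈ 145.0 + 1384.4*I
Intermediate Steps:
y = -25
J(w, d) = -3 + 3*d^(3/2) (J(w, d) = -3 + d*(3*√d) = -3 + 3*d^(3/2))
-50*J(3, (y + 3)/(3 + 2)) - 5 = -50*(-3 + 3*((-25 + 3)/(3 + 2))^(3/2)) - 5 = -50*(-3 + 3*(-22/5)^(3/2)) - 5 = -50*(-3 + 3*(-22*I*√110/25)) - 5 = -50*(-3 - 66*I*√110/25) - 5 = (150 + 132*I*√110) - 5 = 145 + 132*I*√110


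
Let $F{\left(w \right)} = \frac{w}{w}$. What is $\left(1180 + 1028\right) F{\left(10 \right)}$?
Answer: $2208$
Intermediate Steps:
$F{\left(w \right)} = 1$
$\left(1180 + 1028\right) F{\left(10 \right)} = \left(1180 + 1028\right) 1 = 2208 \cdot 1 = 2208$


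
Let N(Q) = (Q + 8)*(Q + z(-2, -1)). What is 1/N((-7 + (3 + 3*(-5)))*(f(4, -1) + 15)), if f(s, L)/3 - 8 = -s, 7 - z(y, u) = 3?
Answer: 1/257045 ≈ 3.8904e-6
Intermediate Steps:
z(y, u) = 4 (z(y, u) = 7 - 1*3 = 7 - 3 = 4)
f(s, L) = 24 - 3*s (f(s, L) = 24 + 3*(-s) = 24 - 3*s)
N(Q) = (4 + Q)*(8 + Q) (N(Q) = (Q + 8)*(Q + 4) = (8 + Q)*(4 + Q) = (4 + Q)*(8 + Q))
1/N((-7 + (3 + 3*(-5)))*(f(4, -1) + 15)) = 1/(32 + ((-7 + (3 + 3*(-5)))*((24 - 3*4) + 15))² + 12*((-7 + (3 + 3*(-5)))*((24 - 3*4) + 15))) = 1/(32 + ((-7 + (3 - 15))*((24 - 12) + 15))² + 12*((-7 + (3 - 15))*((24 - 12) + 15))) = 1/(32 + ((-7 - 12)*(12 + 15))² + 12*((-7 - 12)*(12 + 15))) = 1/(32 + (-19*27)² + 12*(-19*27)) = 1/(32 + (-513)² + 12*(-513)) = 1/(32 + 263169 - 6156) = 1/257045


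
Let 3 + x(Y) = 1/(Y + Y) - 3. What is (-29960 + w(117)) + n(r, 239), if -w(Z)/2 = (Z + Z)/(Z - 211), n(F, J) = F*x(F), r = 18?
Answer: -2825877/94 ≈ -30063.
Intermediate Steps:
x(Y) = -6 + 1/(2*Y) (x(Y) = -3 + (1/(Y + Y) - 3) = -3 + (1/(2*Y) - 3) = -3 + (-3 + 1/(2*Y)) = -6 + 1/(2*Y))
n(F, J) = F*(-6 + 1/(2*F))
w(Z) = -4*Z/(-211 + Z) (w(Z) = -2*(Z + Z)/(Z - 211) = -2*2*Z/(-211 + Z) = -4*Z/(-211 + Z))
(-29960 + w(117)) + n(r, 239) = (-29960 - 4*117/(-211 + 117)) + (½ - 6*18) = (-29960 - 4*117/(-94)) + (½ - 108) = (-29960 - 4*117*(-1/94)) - 215/2 = (-29960 + 234/47) - 215/2 = -1407886/47 - 215/2 = -2825877/94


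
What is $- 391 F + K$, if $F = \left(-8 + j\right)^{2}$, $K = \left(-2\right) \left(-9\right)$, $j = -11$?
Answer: $-141133$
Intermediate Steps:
$K = 18$
$F = 361$ ($F = \left(-8 - 11\right)^{2} = \left(-19\right)^{2} = 361$)
$- 391 F + K = \left(-391\right) 361 + 18 = -141151 + 18 = -141133$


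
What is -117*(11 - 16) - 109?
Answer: 476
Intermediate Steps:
-117*(11 - 16) - 109 = -117*(-5) - 109 = 585 - 109 = 476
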